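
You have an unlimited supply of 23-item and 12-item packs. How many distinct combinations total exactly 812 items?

3

Need nonnegative integers with 23j + 12k = 812.
gcd(23, 12) = 1, and 23·(-1) + 12·(2) = 1.
So (j₀, k₀) = (-812, 1624); general j = -812 + 12t, k = 1624 - 23t.
j ≥ 0 ⇒ t ≥ 68; k ≥ 0 ⇒ t ≤ 70. That's 3 values of t.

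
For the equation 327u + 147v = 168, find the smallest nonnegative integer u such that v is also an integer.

gcd(327, 147):
  327 = 2·147 + 33
  147 = 4·33 + 15
  33 = 2·15 + 3
  15 = 5·3
so gcd(327, 147) = 3.
3 divides 168, so solutions exist.
Back-substitute for Bézout coefficients:
  3 = 33 - 2·15
  ... = 327·(9) + 147·(-20)
Scale by 168/3 = 56: (u₀, v₀) = (504, -1120).
General solution: u = 504 + 49t, v = -1120 - 109t for integer t.
u ≥ 0: smallest is 504 mod 49 = 14 (at t = -10), with v = -30.

14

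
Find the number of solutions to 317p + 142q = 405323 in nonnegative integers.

9

gcd(317, 142):
  317 = 2*142 + 33
  142 = 4*33 + 10
  33 = 3*10 + 3
  10 = 3*3 + 1
  3 = 3*1
so gcd(317, 142) = 1.
Back-substitute for Bézout coefficients:
  1 = 10 - 3*3
  ... = 317*(-43) + 142*(96)
Scale by 405323: one solution is (-17428889, 38911008). Reduce p mod 142: (49, 2745).
General: p = 49 + 142t, q = 2745 - 317t.
p ≥ 0 ⇒ t ≥ 0; q ≥ 0 ⇒ t ≤ 8. So t ∈ [0, 8]: 9 solutions.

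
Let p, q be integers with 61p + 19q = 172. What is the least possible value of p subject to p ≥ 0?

gcd(61, 19):
  61 = 3·19 + 4
  19 = 4·4 + 3
  4 = 1·3 + 1
  3 = 3·1
so gcd(61, 19) = 1.
1 divides 172, so solutions exist.
Back-substitute for Bézout coefficients:
  1 = 4 - 1·3
  ... = 61·(5) + 19·(-16)
Scale by 172/1 = 172: (p₀, q₀) = (860, -2752).
General solution: p = 860 + 19t, q = -2752 - 61t for integer t.
p ≥ 0: smallest is 860 mod 19 = 5 (at t = -45), with q = -7.

5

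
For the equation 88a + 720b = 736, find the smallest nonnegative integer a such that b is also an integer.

gcd(720, 88):
  720 = 8*88 + 16
  88 = 5*16 + 8
  16 = 2*8
so gcd(720, 88) = 8.
8 divides 736, so solutions exist.
Back-substitute for Bézout coefficients:
  8 = 88 - 5*16
  ... = 88*(41) + 720*(-5)
Scale by 736/8 = 92: (a₀, b₀) = (3772, -460).
General solution: a = 3772 + 90t, b = -460 - 11t for integer t.
a ≥ 0: smallest is 3772 mod 90 = 82 (at t = -41), with b = -9.

82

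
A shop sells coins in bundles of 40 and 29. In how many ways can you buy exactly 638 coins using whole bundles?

1

Need nonnegative integers with 40j + 29k = 638.
gcd(40, 29) = 1, and 40·(8) + 29·(-11) = 1.
So (j₀, k₀) = (5104, -7018); general j = 5104 + 29t, k = -7018 - 40t.
j ≥ 0 ⇒ t ≥ -176; k ≥ 0 ⇒ t ≤ -176. That's 1 value of t.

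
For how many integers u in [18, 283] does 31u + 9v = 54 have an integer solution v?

gcd(31, 9):
  31 = 3·9 + 4
  9 = 2·4 + 1
  4 = 4·1
so gcd(31, 9) = 1.
Back-substitute for Bézout coefficients:
  1 = 9 - 2·4
  ... = 31·(-2) + 9·(7)
Scale by 54: particular solution (-108, 378); reduce u mod 9: (0, 6).
General solution: u = 0 + 9t, v = 6 - 31t for integer t.
18 ≤ 0 + 9t ≤ 283 gives t ∈ [2, 31], which is 30 values.

30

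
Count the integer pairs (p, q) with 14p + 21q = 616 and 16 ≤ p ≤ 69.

18

gcd(21, 14):
  21 = 1*14 + 7
  14 = 2*7
so gcd(21, 14) = 7.
Back-substitute for Bézout coefficients:
  7 = 21 - 1*14
  ... = 14*(-1) + 21*(1)
Scale by 88: particular solution (-88, 88); reduce p mod 3: (2, 28).
General solution: p = 2 + 3t, q = 28 - 2t for integer t.
16 ≤ 2 + 3t ≤ 69 gives t ∈ [5, 22], which is 18 values.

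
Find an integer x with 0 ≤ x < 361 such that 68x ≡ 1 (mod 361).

292

gcd(361, 68):
  361 = 5·68 + 21
  68 = 3·21 + 5
  21 = 4·5 + 1
  5 = 5·1
so gcd(361, 68) = 1.
Back-substitute for Bézout coefficients:
  1 = 21 - 4·5
  ... = 68·(-69) + 361·(13)
So 68·-69 ≡ 1 (mod 361), and -69 mod 361 = 292.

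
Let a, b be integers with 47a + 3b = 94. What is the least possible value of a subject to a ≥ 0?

2

gcd(47, 3) = 1.
1 divides 94, so solutions exist.
By Bézout, 47×(-1) + 3×(16) = 1.
Scale by 94/1 = 94: (a₀, b₀) = (-94, 1504).
General solution: a = -94 + 3t, b = 1504 - 47t for integer t.
a ≥ 0: smallest is -94 mod 3 = 2 (at t = 32), with b = 0.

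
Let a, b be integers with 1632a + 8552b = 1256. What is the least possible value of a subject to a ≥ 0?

813

gcd(8552, 1632):
  8552 = 5*1632 + 392
  1632 = 4*392 + 64
  392 = 6*64 + 8
  64 = 8*8
so gcd(8552, 1632) = 8.
8 divides 1256, so solutions exist.
Back-substitute for Bézout coefficients:
  8 = 392 - 6*64
  ... = 1632*(-131) + 8552*(25)
Scale by 1256/8 = 157: (a₀, b₀) = (-20567, 3925).
General solution: a = -20567 + 1069t, b = 3925 - 204t for integer t.
a ≥ 0: smallest is -20567 mod 1069 = 813 (at t = 20), with b = -155.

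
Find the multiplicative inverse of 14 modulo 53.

19

gcd(53, 14):
  53 = 3×14 + 11
  14 = 1×11 + 3
  11 = 3×3 + 2
  3 = 1×2 + 1
  2 = 2×1
so gcd(53, 14) = 1.
Back-substitute for Bézout coefficients:
  1 = 3 - 1×2
  ... = 14×(19) + 53×(-5)
So 14×19 ≡ 1 (mod 53), and 19 mod 53 = 19.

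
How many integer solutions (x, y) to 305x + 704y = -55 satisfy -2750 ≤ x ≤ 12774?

22

gcd(704, 305):
  704 = 2×305 + 94
  305 = 3×94 + 23
  94 = 4×23 + 2
  23 = 11×2 + 1
  2 = 2×1
so gcd(704, 305) = 1.
Back-substitute for Bézout coefficients:
  1 = 23 - 11×2
  ... = 305×(337) + 704×(-146)
Scale by -55: particular solution (-18535, 8030); reduce x mod 704: (473, -205).
General solution: x = 473 + 704t, y = -205 - 305t for integer t.
-2750 ≤ 473 + 704t ≤ 12774 gives t ∈ [-4, 17], which is 22 values.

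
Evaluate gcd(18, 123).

gcd(123, 18) = 3  (123 = 6×18 + 15, 18 = 1×15 + 3, 15 = 5×3).

3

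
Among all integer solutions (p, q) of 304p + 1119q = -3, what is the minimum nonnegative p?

gcd(1119, 304):
  1119 = 3×304 + 207
  304 = 1×207 + 97
  207 = 2×97 + 13
  97 = 7×13 + 6
  13 = 2×6 + 1
  6 = 6×1
so gcd(1119, 304) = 1.
1 divides -3, so solutions exist.
Back-substitute for Bézout coefficients:
  1 = 13 - 2×6
  ... = 304×(-173) + 1119×(47)
Scale by -3/1 = -3: (p₀, q₀) = (519, -141).
General solution: p = 519 + 1119t, q = -141 - 304t for integer t.
p ≥ 0: smallest is 519 mod 1119 = 519 (at t = 0), with q = -141.

519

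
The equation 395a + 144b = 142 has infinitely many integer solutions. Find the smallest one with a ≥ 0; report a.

gcd(395, 144) = 1  (395 = 2·144 + 107, 144 = 1·107 + 37, 107 = 2·37 + 33, 37 = 1·33 + 4, 33 = 8·4 + 1, 4 = 4·1).
1 divides 142, so solutions exist.
Back-substituting, 395·(35) + 144·(-96) = 1.
Scale by 142/1 = 142: (a₀, b₀) = (4970, -13632).
General solution: a = 4970 + 144t, b = -13632 - 395t for integer t.
a ≥ 0: smallest is 4970 mod 144 = 74 (at t = -34), with b = -202.

74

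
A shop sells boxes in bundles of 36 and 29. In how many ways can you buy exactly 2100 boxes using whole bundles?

2

Need nonnegative integers with 36j + 29k = 2100.
gcd(36, 29) = 1, and 36·(-4) + 29·(5) = 1.
So (j₀, k₀) = (-8400, 10500); general j = -8400 + 29t, k = 10500 - 36t.
j ≥ 0 ⇒ t ≥ 290; k ≥ 0 ⇒ t ≤ 291. That's 2 values of t.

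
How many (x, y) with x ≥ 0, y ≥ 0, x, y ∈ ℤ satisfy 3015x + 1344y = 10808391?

gcd(3015, 1344) = 3.
By Bézout, 3015·(37) + 1344·(-83) = 3.
One solution: (193, 7609).
General: x = 193 + 448t, y = 7609 - 1005t.
x ≥ 0 ⇒ t ≥ 0; y ≥ 0 ⇒ t ≤ 7. So t ∈ [0, 7]: 8 solutions.

8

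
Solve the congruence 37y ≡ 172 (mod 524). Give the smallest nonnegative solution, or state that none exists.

gcd(524, 37) = 1  (524 = 14·37 + 6, 37 = 6·6 + 1, 6 = 6·1).
1 divides 172, so solutions exist.
Back-substituting, 37·(85) + 524·(-6) = 1.
So 37·(85) ≡ 1 (mod 524); multiply by 172: y ≡ 14620 (mod 524).
Smallest nonnegative: y = 14620 mod 524 = 472.

472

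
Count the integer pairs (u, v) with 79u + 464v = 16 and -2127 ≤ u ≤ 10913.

gcd(464, 79) = 1  (464 = 5·79 + 69, 79 = 1·69 + 10, 69 = 6·10 + 9, 10 = 1·9 + 1, 9 = 9·1).
Back-substituting, 79·(47) + 464·(-8) = 1.
Scale by 16: particular solution (752, -128); reduce u mod 464: (288, -49).
General solution: u = 288 + 464t, v = -49 - 79t for integer t.
-2127 ≤ 288 + 464t ≤ 10913 gives t ∈ [-5, 22], which is 28 values.

28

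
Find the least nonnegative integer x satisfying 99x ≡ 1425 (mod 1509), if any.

304

gcd(1509, 99) = 3  (1509 = 15×99 + 24, 99 = 4×24 + 3, 24 = 8×3).
3 divides 1425, so solutions exist.
Back-substituting, 99×(61) + 1509×(-4) = 3.
So 99×(61) ≡ 3 (mod 1509); multiply by 475: x ≡ 28975 (mod 503).
Smallest nonnegative: x = 28975 mod 503 = 304.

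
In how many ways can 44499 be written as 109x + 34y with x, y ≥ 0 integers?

gcd(109, 34) = 1  (109 = 3·34 + 7, 34 = 4·7 + 6, 7 = 1·6 + 1, 6 = 6·1).
Back-substituting, 109·(5) + 34·(-16) = 1.
Scale by 44499: one solution is (222495, -711984). Reduce x mod 34: (33, 1203).
General: x = 33 + 34t, y = 1203 - 109t.
x ≥ 0 ⇒ t ≥ 0; y ≥ 0 ⇒ t ≤ 11. So t ∈ [0, 11]: 12 solutions.

12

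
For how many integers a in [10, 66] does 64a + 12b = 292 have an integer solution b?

gcd(64, 12) = 4  (64 = 5×12 + 4, 12 = 3×4).
Back-substituting, 64×(1) + 12×(-5) = 4.
Scale by 73: particular solution (73, -365); reduce a mod 3: (1, 19).
General solution: a = 1 + 3t, b = 19 - 16t for integer t.
10 ≤ 1 + 3t ≤ 66 gives t ∈ [3, 21], which is 19 values.

19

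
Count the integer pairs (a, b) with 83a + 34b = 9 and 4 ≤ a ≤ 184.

5

gcd(83, 34):
  83 = 2*34 + 15
  34 = 2*15 + 4
  15 = 3*4 + 3
  4 = 1*3 + 1
  3 = 3*1
so gcd(83, 34) = 1.
Back-substitute for Bézout coefficients:
  1 = 4 - 1*3
  ... = 83*(-9) + 34*(22)
Scale by 9: particular solution (-81, 198); reduce a mod 34: (21, -51).
General solution: a = 21 + 34t, b = -51 - 83t for integer t.
4 ≤ 21 + 34t ≤ 184 gives t ∈ [0, 4], which is 5 values.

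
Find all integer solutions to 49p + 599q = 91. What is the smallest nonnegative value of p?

173

gcd(599, 49) = 1  (599 = 12·49 + 11, 49 = 4·11 + 5, 11 = 2·5 + 1, 5 = 5·1).
1 divides 91, so solutions exist.
Back-substituting, 49·(-110) + 599·(9) = 1.
Scale by 91/1 = 91: (p₀, q₀) = (-10010, 819).
General solution: p = -10010 + 599t, q = 819 - 49t for integer t.
p ≥ 0: smallest is -10010 mod 599 = 173 (at t = 17), with q = -14.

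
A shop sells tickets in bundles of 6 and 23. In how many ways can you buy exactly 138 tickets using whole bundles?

2

Need nonnegative integers with 6j + 23k = 138.
gcd(6, 23) = 1, and 6·(4) + 23·(-1) = 1.
So (j₀, k₀) = (552, -138); general j = 552 + 23t, k = -138 - 6t.
j ≥ 0 ⇒ t ≥ -24; k ≥ 0 ⇒ t ≤ -23. That's 2 values of t.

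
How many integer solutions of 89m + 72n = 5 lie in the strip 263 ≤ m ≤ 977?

gcd(89, 72) = 1  (89 = 1·72 + 17, 72 = 4·17 + 4, 17 = 4·4 + 1, 4 = 4·1).
Back-substituting, 89·(17) + 72·(-21) = 1.
Scale by 5: particular solution (85, -105); reduce m mod 72: (13, -16).
General solution: m = 13 + 72t, n = -16 - 89t for integer t.
263 ≤ 13 + 72t ≤ 977 gives t ∈ [4, 13], which is 10 values.

10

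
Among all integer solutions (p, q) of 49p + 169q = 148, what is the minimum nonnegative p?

72

gcd(169, 49):
  169 = 3*49 + 22
  49 = 2*22 + 5
  22 = 4*5 + 2
  5 = 2*2 + 1
  2 = 2*1
so gcd(169, 49) = 1.
1 divides 148, so solutions exist.
Back-substitute for Bézout coefficients:
  1 = 5 - 2*2
  ... = 49*(69) + 169*(-20)
Scale by 148/1 = 148: (p₀, q₀) = (10212, -2960).
General solution: p = 10212 + 169t, q = -2960 - 49t for integer t.
p ≥ 0: smallest is 10212 mod 169 = 72 (at t = -60), with q = -20.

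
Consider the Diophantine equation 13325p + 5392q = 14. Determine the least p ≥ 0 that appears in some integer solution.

4070

gcd(13325, 5392) = 1.
1 divides 14, so solutions exist.
By Bézout, 13325*(1061) + 5392*(-2622) = 1.
Scale by 14/1 = 14: (p₀, q₀) = (14854, -36708).
General solution: p = 14854 + 5392t, q = -36708 - 13325t for integer t.
p ≥ 0: smallest is 14854 mod 5392 = 4070 (at t = -2), with q = -10058.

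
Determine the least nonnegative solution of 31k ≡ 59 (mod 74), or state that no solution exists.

gcd(74, 31) = 1  (74 = 2*31 + 12, 31 = 2*12 + 7, 12 = 1*7 + 5, 7 = 1*5 + 2, 5 = 2*2 + 1, 2 = 2*1).
1 divides 59, so solutions exist.
Back-substituting, 31*(-31) + 74*(13) = 1.
So 31*(-31) ≡ 1 (mod 74); multiply by 59: k ≡ -1829 (mod 74).
Smallest nonnegative: k = -1829 mod 74 = 21.

21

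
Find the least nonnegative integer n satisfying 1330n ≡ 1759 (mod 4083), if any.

514

gcd(4083, 1330) = 1.
1 divides 1759, so solutions exist.
By Bézout, 1330·(439) + 4083·(-143) = 1.
So 1330·(439) ≡ 1 (mod 4083); multiply by 1759: n ≡ 772201 (mod 4083).
Smallest nonnegative: n = 772201 mod 4083 = 514.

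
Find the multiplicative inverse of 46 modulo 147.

16

gcd(147, 46) = 1  (147 = 3×46 + 9, 46 = 5×9 + 1, 9 = 9×1).
Back-substituting, 46×(16) + 147×(-5) = 1.
So 46×16 ≡ 1 (mod 147), and 16 mod 147 = 16.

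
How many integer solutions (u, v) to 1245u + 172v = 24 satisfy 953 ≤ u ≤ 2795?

11

gcd(1245, 172) = 1  (1245 = 7·172 + 41, 172 = 4·41 + 8, 41 = 5·8 + 1, 8 = 8·1).
Back-substituting, 1245·(21) + 172·(-152) = 1.
Scale by 24: particular solution (504, -3648); reduce u mod 172: (160, -1158).
General solution: u = 160 + 172t, v = -1158 - 1245t for integer t.
953 ≤ 160 + 172t ≤ 2795 gives t ∈ [5, 15], which is 11 values.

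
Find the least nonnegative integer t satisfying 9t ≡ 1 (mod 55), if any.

49

gcd(55, 9) = 1  (55 = 6×9 + 1, 9 = 9×1).
1 divides 1, so solutions exist.
Back-substituting, 9×(-6) + 55×(1) = 1.
So 9×(-6) ≡ 1 (mod 55); multiply by 1: t ≡ -6 (mod 55).
Smallest nonnegative: t = -6 mod 55 = 49.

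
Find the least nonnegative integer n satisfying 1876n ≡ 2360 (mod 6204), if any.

914

gcd(6204, 1876):
  6204 = 3×1876 + 576
  1876 = 3×576 + 148
  576 = 3×148 + 132
  148 = 1×132 + 16
  132 = 8×16 + 4
  16 = 4×4
so gcd(6204, 1876) = 4.
4 divides 2360, so solutions exist.
Back-substitute for Bézout coefficients:
  4 = 132 - 8×16
  ... = 1876×(-377) + 6204×(114)
So 1876×(-377) ≡ 4 (mod 6204); multiply by 590: n ≡ -222430 (mod 1551).
Smallest nonnegative: n = -222430 mod 1551 = 914.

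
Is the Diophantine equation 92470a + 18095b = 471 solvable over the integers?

gcd(92470, 18095) = 35  (92470 = 5*18095 + 1995, 18095 = 9*1995 + 140, 1995 = 14*140 + 35, 140 = 4*35).
35 does not divide 471 (remainder 16), so no integer solutions.

no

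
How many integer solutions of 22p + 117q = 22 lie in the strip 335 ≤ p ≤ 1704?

12

gcd(117, 22) = 1  (117 = 5×22 + 7, 22 = 3×7 + 1, 7 = 7×1).
Back-substituting, 22×(16) + 117×(-3) = 1.
Scale by 22: particular solution (352, -66); reduce p mod 117: (1, 0).
General solution: p = 1 + 117t, q = 0 - 22t for integer t.
335 ≤ 1 + 117t ≤ 1704 gives t ∈ [3, 14], which is 12 values.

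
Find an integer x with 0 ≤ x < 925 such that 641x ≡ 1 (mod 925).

811

gcd(925, 641):
  925 = 1*641 + 284
  641 = 2*284 + 73
  284 = 3*73 + 65
  73 = 1*65 + 8
  65 = 8*8 + 1
  8 = 8*1
so gcd(925, 641) = 1.
Back-substitute for Bézout coefficients:
  1 = 65 - 8*8
  ... = 641*(-114) + 925*(79)
So 641*-114 ≡ 1 (mod 925), and -114 mod 925 = 811.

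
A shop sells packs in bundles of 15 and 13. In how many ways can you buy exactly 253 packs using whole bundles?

Need nonnegative integers with 15j + 13k = 253.
gcd(15, 13) = 1, and 15·(-6) + 13·(7) = 1.
So (j₀, k₀) = (-1518, 1771); general j = -1518 + 13t, k = 1771 - 15t.
j ≥ 0 ⇒ t ≥ 117; k ≥ 0 ⇒ t ≤ 118. That's 2 values of t.

2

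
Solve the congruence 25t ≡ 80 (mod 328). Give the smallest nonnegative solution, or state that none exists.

200

gcd(328, 25) = 1.
1 divides 80, so solutions exist.
By Bézout, 25*(105) + 328*(-8) = 1.
So 25*(105) ≡ 1 (mod 328); multiply by 80: t ≡ 8400 (mod 328).
Smallest nonnegative: t = 8400 mod 328 = 200.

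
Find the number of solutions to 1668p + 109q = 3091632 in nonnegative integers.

gcd(1668, 109) = 1.
By Bézout, 1668·(-33) + 109·(505) = 1.
One solution: (35, 27828).
General: p = 35 + 109t, q = 27828 - 1668t.
p ≥ 0 ⇒ t ≥ 0; q ≥ 0 ⇒ t ≤ 16. So t ∈ [0, 16]: 17 solutions.

17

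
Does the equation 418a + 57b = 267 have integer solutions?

gcd(418, 57):
  418 = 7·57 + 19
  57 = 3·19
so gcd(418, 57) = 19.
19 does not divide 267 (remainder 1), so no integer solutions.

no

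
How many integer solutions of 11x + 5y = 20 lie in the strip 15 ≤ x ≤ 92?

gcd(11, 5) = 1  (11 = 2*5 + 1, 5 = 5*1).
Back-substituting, 11*(1) + 5*(-2) = 1.
Scale by 20: particular solution (20, -40); reduce x mod 5: (0, 4).
General solution: x = 0 + 5t, y = 4 - 11t for integer t.
15 ≤ 0 + 5t ≤ 92 gives t ∈ [3, 18], which is 16 values.

16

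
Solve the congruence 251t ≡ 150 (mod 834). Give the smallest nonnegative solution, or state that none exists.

gcd(834, 251):
  834 = 3·251 + 81
  251 = 3·81 + 8
  81 = 10·8 + 1
  8 = 8·1
so gcd(834, 251) = 1.
1 divides 150, so solutions exist.
Back-substitute for Bézout coefficients:
  1 = 81 - 10·8
  ... = 251·(-103) + 834·(31)
So 251·(-103) ≡ 1 (mod 834); multiply by 150: t ≡ -15450 (mod 834).
Smallest nonnegative: t = -15450 mod 834 = 396.

396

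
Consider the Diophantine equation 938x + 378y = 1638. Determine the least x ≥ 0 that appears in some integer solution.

gcd(938, 378):
  938 = 2*378 + 182
  378 = 2*182 + 14
  182 = 13*14
so gcd(938, 378) = 14.
14 divides 1638, so solutions exist.
Back-substitute for Bézout coefficients:
  14 = 378 - 2*182
  ... = 938*(-2) + 378*(5)
Scale by 1638/14 = 117: (x₀, y₀) = (-234, 585).
General solution: x = -234 + 27t, y = 585 - 67t for integer t.
x ≥ 0: smallest is -234 mod 27 = 9 (at t = 9), with y = -18.

9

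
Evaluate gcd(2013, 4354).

gcd(4354, 2013):
  4354 = 2·2013 + 328
  2013 = 6·328 + 45
  328 = 7·45 + 13
  45 = 3·13 + 6
  13 = 2·6 + 1
  6 = 6·1
so gcd(4354, 2013) = 1.

1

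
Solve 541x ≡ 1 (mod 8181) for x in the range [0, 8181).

gcd(8181, 541) = 1  (8181 = 15*541 + 66, 541 = 8*66 + 13, 66 = 5*13 + 1, 13 = 13*1).
Back-substituting, 541*(-620) + 8181*(41) = 1.
So 541*-620 ≡ 1 (mod 8181), and -620 mod 8181 = 7561.

7561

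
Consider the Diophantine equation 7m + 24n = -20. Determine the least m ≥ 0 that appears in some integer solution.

4

gcd(24, 7) = 1  (24 = 3*7 + 3, 7 = 2*3 + 1, 3 = 3*1).
1 divides -20, so solutions exist.
Back-substituting, 7*(7) + 24*(-2) = 1.
Scale by -20/1 = -20: (m₀, n₀) = (-140, 40).
General solution: m = -140 + 24t, n = 40 - 7t for integer t.
m ≥ 0: smallest is -140 mod 24 = 4 (at t = 6), with n = -2.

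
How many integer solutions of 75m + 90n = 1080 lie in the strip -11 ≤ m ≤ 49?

gcd(90, 75) = 15.
By Bézout, 75*(-1) + 90*(1) = 15.
Particular solution: (0, 12).
General solution: m = 0 + 6t, n = 12 - 5t for integer t.
-11 ≤ 0 + 6t ≤ 49 gives t ∈ [-1, 8], which is 10 values.

10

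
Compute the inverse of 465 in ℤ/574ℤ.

gcd(574, 465) = 1.
By Bézout, 465·(-79) + 574·(64) = 1.
So 465·-79 ≡ 1 (mod 574), and -79 mod 574 = 495.

495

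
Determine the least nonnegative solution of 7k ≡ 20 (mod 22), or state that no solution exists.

6

gcd(22, 7):
  22 = 3*7 + 1
  7 = 7*1
so gcd(22, 7) = 1.
1 divides 20, so solutions exist.
Back-substitute for Bézout coefficients:
  1 = 22 - 3*7
  ... = 7*(-3) + 22*(1)
So 7*(-3) ≡ 1 (mod 22); multiply by 20: k ≡ -60 (mod 22).
Smallest nonnegative: k = -60 mod 22 = 6.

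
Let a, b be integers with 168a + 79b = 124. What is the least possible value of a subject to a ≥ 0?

44

gcd(168, 79):
  168 = 2×79 + 10
  79 = 7×10 + 9
  10 = 1×9 + 1
  9 = 9×1
so gcd(168, 79) = 1.
1 divides 124, so solutions exist.
Back-substitute for Bézout coefficients:
  1 = 10 - 1×9
  ... = 168×(8) + 79×(-17)
Scale by 124/1 = 124: (a₀, b₀) = (992, -2108).
General solution: a = 992 + 79t, b = -2108 - 168t for integer t.
a ≥ 0: smallest is 992 mod 79 = 44 (at t = -12), with b = -92.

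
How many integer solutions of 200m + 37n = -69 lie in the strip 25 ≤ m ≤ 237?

gcd(200, 37) = 1  (200 = 5·37 + 15, 37 = 2·15 + 7, 15 = 2·7 + 1, 7 = 7·1).
Back-substituting, 200·(5) + 37·(-27) = 1.
Scale by -69: particular solution (-345, 1863); reduce m mod 37: (25, -137).
General solution: m = 25 + 37t, n = -137 - 200t for integer t.
25 ≤ 25 + 37t ≤ 237 gives t ∈ [0, 5], which is 6 values.

6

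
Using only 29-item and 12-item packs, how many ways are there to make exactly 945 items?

Need nonnegative integers with 29j + 12k = 945.
gcd(29, 12) = 1, and 29·(5) + 12·(-12) = 1.
So (j₀, k₀) = (4725, -11340); general j = 4725 + 12t, k = -11340 - 29t.
j ≥ 0 ⇒ t ≥ -393; k ≥ 0 ⇒ t ≤ -392. That's 2 values of t.

2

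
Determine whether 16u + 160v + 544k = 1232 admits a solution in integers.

yes

gcd(160, 16):
  160 = 10×16
so gcd(160, 16) = 16.
gcd(16, 544) = 16.
16 divides 1232, so integer solutions exist.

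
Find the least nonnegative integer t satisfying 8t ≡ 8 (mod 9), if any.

gcd(9, 8):
  9 = 1*8 + 1
  8 = 8*1
so gcd(9, 8) = 1.
1 divides 8, so solutions exist.
Back-substitute for Bézout coefficients:
  1 = 9 - 1*8
  ... = 8*(-1) + 9*(1)
So 8*(-1) ≡ 1 (mod 9); multiply by 8: t ≡ -8 (mod 9).
Smallest nonnegative: t = -8 mod 9 = 1.

1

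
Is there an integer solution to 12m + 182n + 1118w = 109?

gcd(182, 12) = 2  (182 = 15×12 + 2, 12 = 6×2).
gcd(2, 1118) = 2.
2 does not divide 109 (remainder 1), so no integer solutions.

no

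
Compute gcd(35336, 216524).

28

gcd(216524, 35336):
  216524 = 6*35336 + 4508
  35336 = 7*4508 + 3780
  4508 = 1*3780 + 728
  3780 = 5*728 + 140
  728 = 5*140 + 28
  140 = 5*28
so gcd(216524, 35336) = 28.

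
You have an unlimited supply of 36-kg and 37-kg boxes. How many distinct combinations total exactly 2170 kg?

Need nonnegative integers with 36j + 37k = 2170.
gcd(36, 37) = 1, and 36·(-1) + 37·(1) = 1.
So (j₀, k₀) = (-2170, 2170); general j = -2170 + 37t, k = 2170 - 36t.
j ≥ 0 ⇒ t ≥ 59; k ≥ 0 ⇒ t ≤ 60. That's 2 values of t.

2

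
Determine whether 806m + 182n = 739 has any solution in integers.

gcd(806, 182) = 26  (806 = 4×182 + 78, 182 = 2×78 + 26, 78 = 3×26).
26 does not divide 739 (remainder 11), so no integer solutions.

no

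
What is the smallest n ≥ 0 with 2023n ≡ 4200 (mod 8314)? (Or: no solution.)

gcd(8314, 2023):
  8314 = 4×2023 + 222
  2023 = 9×222 + 25
  222 = 8×25 + 22
  25 = 1×22 + 3
  22 = 7×3 + 1
  3 = 3×1
so gcd(8314, 2023) = 1.
1 divides 4200, so solutions exist.
Back-substitute for Bézout coefficients:
  1 = 22 - 7×3
  ... = 2023×(-2659) + 8314×(647)
So 2023×(-2659) ≡ 1 (mod 8314); multiply by 4200: n ≡ -11167800 (mod 8314).
Smallest nonnegative: n = -11167800 mod 8314 = 6216.

6216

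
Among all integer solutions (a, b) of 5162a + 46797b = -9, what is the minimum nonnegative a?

27333

gcd(46797, 5162):
  46797 = 9·5162 + 339
  5162 = 15·339 + 77
  339 = 4·77 + 31
  77 = 2·31 + 15
  31 = 2·15 + 1
  15 = 15·1
so gcd(46797, 5162) = 1.
1 divides -9, so solutions exist.
Back-substitute for Bézout coefficients:
  1 = 31 - 2·15
  ... = 5162·(-3037) + 46797·(335)
Scale by -9/1 = -9: (a₀, b₀) = (27333, -3015).
General solution: a = 27333 + 46797t, b = -3015 - 5162t for integer t.
a ≥ 0: smallest is 27333 mod 46797 = 27333 (at t = 0), with b = -3015.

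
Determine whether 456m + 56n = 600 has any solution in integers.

gcd(456, 56) = 8  (456 = 8·56 + 8, 56 = 7·8).
8 divides 600, so integer solutions exist.

yes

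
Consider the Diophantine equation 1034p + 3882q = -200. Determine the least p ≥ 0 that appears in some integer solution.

1892

gcd(3882, 1034):
  3882 = 3×1034 + 780
  1034 = 1×780 + 254
  780 = 3×254 + 18
  254 = 14×18 + 2
  18 = 9×2
so gcd(3882, 1034) = 2.
2 divides -200, so solutions exist.
Back-substitute for Bézout coefficients:
  2 = 254 - 14×18
  ... = 1034×(214) + 3882×(-57)
Scale by -200/2 = -100: (p₀, q₀) = (-21400, 5700).
General solution: p = -21400 + 1941t, q = 5700 - 517t for integer t.
p ≥ 0: smallest is -21400 mod 1941 = 1892 (at t = 12), with q = -504.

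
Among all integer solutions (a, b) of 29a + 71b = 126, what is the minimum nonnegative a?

gcd(71, 29):
  71 = 2×29 + 13
  29 = 2×13 + 3
  13 = 4×3 + 1
  3 = 3×1
so gcd(71, 29) = 1.
1 divides 126, so solutions exist.
Back-substitute for Bézout coefficients:
  1 = 13 - 4×3
  ... = 29×(-22) + 71×(9)
Scale by 126/1 = 126: (a₀, b₀) = (-2772, 1134).
General solution: a = -2772 + 71t, b = 1134 - 29t for integer t.
a ≥ 0: smallest is -2772 mod 71 = 68 (at t = 40), with b = -26.

68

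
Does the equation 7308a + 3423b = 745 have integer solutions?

gcd(7308, 3423) = 21  (7308 = 2·3423 + 462, 3423 = 7·462 + 189, 462 = 2·189 + 84, 189 = 2·84 + 21, 84 = 4·21).
21 does not divide 745 (remainder 10), so no integer solutions.

no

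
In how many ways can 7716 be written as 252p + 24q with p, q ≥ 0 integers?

gcd(252, 24) = 12.
By Bézout, 252·(1) + 24·(-10) = 12.
One solution: (1, 311).
General: p = 1 + 2t, q = 311 - 21t.
p ≥ 0 ⇒ t ≥ 0; q ≥ 0 ⇒ t ≤ 14. So t ∈ [0, 14]: 15 solutions.

15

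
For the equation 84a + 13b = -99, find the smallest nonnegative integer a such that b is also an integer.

3

gcd(84, 13) = 1.
1 divides -99, so solutions exist.
By Bézout, 84*(-2) + 13*(13) = 1.
Scale by -99/1 = -99: (a₀, b₀) = (198, -1287).
General solution: a = 198 + 13t, b = -1287 - 84t for integer t.
a ≥ 0: smallest is 198 mod 13 = 3 (at t = -15), with b = -27.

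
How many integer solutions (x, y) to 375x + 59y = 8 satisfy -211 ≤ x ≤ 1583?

gcd(375, 59):
  375 = 6×59 + 21
  59 = 2×21 + 17
  21 = 1×17 + 4
  17 = 4×4 + 1
  4 = 4×1
so gcd(375, 59) = 1.
Back-substitute for Bézout coefficients:
  1 = 17 - 4×4
  ... = 375×(-14) + 59×(89)
Scale by 8: particular solution (-112, 712); reduce x mod 59: (6, -38).
General solution: x = 6 + 59t, y = -38 - 375t for integer t.
-211 ≤ 6 + 59t ≤ 1583 gives t ∈ [-3, 26], which is 30 values.

30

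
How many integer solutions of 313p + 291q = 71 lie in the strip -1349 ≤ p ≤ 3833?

gcd(313, 291):
  313 = 1*291 + 22
  291 = 13*22 + 5
  22 = 4*5 + 2
  5 = 2*2 + 1
  2 = 2*1
so gcd(313, 291) = 1.
Back-substitute for Bézout coefficients:
  1 = 5 - 2*2
  ... = 313*(-119) + 291*(128)
Scale by 71: particular solution (-8449, 9088); reduce p mod 291: (281, -302).
General solution: p = 281 + 291t, q = -302 - 313t for integer t.
-1349 ≤ 281 + 291t ≤ 3833 gives t ∈ [-5, 12], which is 18 values.

18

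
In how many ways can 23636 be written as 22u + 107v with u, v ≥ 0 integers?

gcd(107, 22) = 1  (107 = 4×22 + 19, 22 = 1×19 + 3, 19 = 6×3 + 1, 3 = 3×1).
Back-substituting, 22×(-34) + 107×(7) = 1.
Scale by 23636: one solution is (-803624, 165452). Reduce u mod 107: (53, 210).
General: u = 53 + 107t, v = 210 - 22t.
u ≥ 0 ⇒ t ≥ 0; v ≥ 0 ⇒ t ≤ 9. So t ∈ [0, 9]: 10 solutions.

10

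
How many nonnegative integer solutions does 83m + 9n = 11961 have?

gcd(83, 9):
  83 = 9·9 + 2
  9 = 4·2 + 1
  2 = 2·1
so gcd(83, 9) = 1.
Back-substitute for Bézout coefficients:
  1 = 9 - 4·2
  ... = 83·(-4) + 9·(37)
Scale by 11961: one solution is (-47844, 442557). Reduce m mod 9: (0, 1329).
General: m = 0 + 9t, n = 1329 - 83t.
m ≥ 0 ⇒ t ≥ 0; n ≥ 0 ⇒ t ≤ 16. So t ∈ [0, 16]: 17 solutions.

17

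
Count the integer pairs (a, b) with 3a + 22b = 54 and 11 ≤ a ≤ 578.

26

gcd(22, 3) = 1  (22 = 7*3 + 1, 3 = 3*1).
Back-substituting, 3*(-7) + 22*(1) = 1.
Scale by 54: particular solution (-378, 54); reduce a mod 22: (18, 0).
General solution: a = 18 + 22t, b = 0 - 3t for integer t.
11 ≤ 18 + 22t ≤ 578 gives t ∈ [0, 25], which is 26 values.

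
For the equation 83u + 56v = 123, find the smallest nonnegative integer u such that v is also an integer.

17

gcd(83, 56) = 1.
1 divides 123, so solutions exist.
By Bézout, 83·(27) + 56·(-40) = 1.
Scale by 123/1 = 123: (u₀, v₀) = (3321, -4920).
General solution: u = 3321 + 56t, v = -4920 - 83t for integer t.
u ≥ 0: smallest is 3321 mod 56 = 17 (at t = -59), with v = -23.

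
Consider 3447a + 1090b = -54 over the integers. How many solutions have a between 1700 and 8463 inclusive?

6

gcd(3447, 1090) = 1.
By Bézout, 3447*(-117) + 1090*(370) = 1.
Particular solution: (868, -2745).
General solution: a = 868 + 1090t, b = -2745 - 3447t for integer t.
1700 ≤ 868 + 1090t ≤ 8463 gives t ∈ [1, 6], which is 6 values.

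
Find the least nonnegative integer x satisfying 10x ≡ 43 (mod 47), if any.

gcd(47, 10) = 1.
1 divides 43, so solutions exist.
By Bézout, 10·(-14) + 47·(3) = 1.
So 10·(-14) ≡ 1 (mod 47); multiply by 43: x ≡ -602 (mod 47).
Smallest nonnegative: x = -602 mod 47 = 9.

9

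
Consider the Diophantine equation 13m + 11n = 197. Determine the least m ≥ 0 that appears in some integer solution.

gcd(13, 11) = 1.
1 divides 197, so solutions exist.
By Bézout, 13×(-5) + 11×(6) = 1.
Scale by 197/1 = 197: (m₀, n₀) = (-985, 1182).
General solution: m = -985 + 11t, n = 1182 - 13t for integer t.
m ≥ 0: smallest is -985 mod 11 = 5 (at t = 90), with n = 12.

5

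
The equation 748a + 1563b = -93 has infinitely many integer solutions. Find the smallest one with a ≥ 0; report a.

gcd(1563, 748) = 1  (1563 = 2·748 + 67, 748 = 11·67 + 11, 67 = 6·11 + 1, 11 = 11·1).
1 divides -93, so solutions exist.
Back-substituting, 748·(-140) + 1563·(67) = 1.
Scale by -93/1 = -93: (a₀, b₀) = (13020, -6231).
General solution: a = 13020 + 1563t, b = -6231 - 748t for integer t.
a ≥ 0: smallest is 13020 mod 1563 = 516 (at t = -8), with b = -247.

516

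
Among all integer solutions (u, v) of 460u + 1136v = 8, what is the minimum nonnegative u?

gcd(1136, 460):
  1136 = 2*460 + 216
  460 = 2*216 + 28
  216 = 7*28 + 20
  28 = 1*20 + 8
  20 = 2*8 + 4
  8 = 2*4
so gcd(1136, 460) = 4.
4 divides 8, so solutions exist.
Back-substitute for Bézout coefficients:
  4 = 20 - 2*8
  ... = 460*(-121) + 1136*(49)
Scale by 8/4 = 2: (u₀, v₀) = (-242, 98).
General solution: u = -242 + 284t, v = 98 - 115t for integer t.
u ≥ 0: smallest is -242 mod 284 = 42 (at t = 1), with v = -17.

42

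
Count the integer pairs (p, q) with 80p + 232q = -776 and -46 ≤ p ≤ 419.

gcd(232, 80) = 8  (232 = 2×80 + 72, 80 = 1×72 + 8, 72 = 9×8).
Back-substituting, 80×(3) + 232×(-1) = 8.
Scale by -97: particular solution (-291, 97); reduce p mod 29: (28, -13).
General solution: p = 28 + 29t, q = -13 - 10t for integer t.
-46 ≤ 28 + 29t ≤ 419 gives t ∈ [-2, 13], which is 16 values.

16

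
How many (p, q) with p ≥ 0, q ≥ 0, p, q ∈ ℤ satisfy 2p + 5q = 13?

1

gcd(5, 2):
  5 = 2×2 + 1
  2 = 2×1
so gcd(5, 2) = 1.
Back-substitute for Bézout coefficients:
  1 = 5 - 2×2
  ... = 2×(-2) + 5×(1)
Scale by 13: one solution is (-26, 13). Reduce p mod 5: (4, 1).
General: p = 4 + 5t, q = 1 - 2t.
p ≥ 0 ⇒ t ≥ 0; q ≥ 0 ⇒ t ≤ 0. So t ∈ [0, 0]: 1 solution.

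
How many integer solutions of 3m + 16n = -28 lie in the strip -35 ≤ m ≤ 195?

gcd(16, 3):
  16 = 5·3 + 1
  3 = 3·1
so gcd(16, 3) = 1.
Back-substitute for Bézout coefficients:
  1 = 16 - 5·3
  ... = 3·(-5) + 16·(1)
Scale by -28: particular solution (140, -28); reduce m mod 16: (12, -4).
General solution: m = 12 + 16t, n = -4 - 3t for integer t.
-35 ≤ 12 + 16t ≤ 195 gives t ∈ [-2, 11], which is 14 values.

14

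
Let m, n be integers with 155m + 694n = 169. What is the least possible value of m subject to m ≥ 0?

19

gcd(694, 155) = 1.
1 divides 169, so solutions exist.
By Bézout, 155·(-197) + 694·(44) = 1.
Scale by 169/1 = 169: (m₀, n₀) = (-33293, 7436).
General solution: m = -33293 + 694t, n = 7436 - 155t for integer t.
m ≥ 0: smallest is -33293 mod 694 = 19 (at t = 48), with n = -4.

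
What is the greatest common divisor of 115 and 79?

1

gcd(115, 79):
  115 = 1·79 + 36
  79 = 2·36 + 7
  36 = 5·7 + 1
  7 = 7·1
so gcd(115, 79) = 1.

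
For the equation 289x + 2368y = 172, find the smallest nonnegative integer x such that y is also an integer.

1836

gcd(2368, 289) = 1.
1 divides 172, so solutions exist.
By Bézout, 289·(1057) + 2368·(-129) = 1.
Scale by 172/1 = 172: (x₀, y₀) = (181804, -22188).
General solution: x = 181804 + 2368t, y = -22188 - 289t for integer t.
x ≥ 0: smallest is 181804 mod 2368 = 1836 (at t = -76), with y = -224.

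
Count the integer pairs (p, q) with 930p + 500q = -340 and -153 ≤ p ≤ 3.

3

gcd(930, 500) = 10.
By Bézout, 930·(7) + 500·(-13) = 10.
Particular solution: (12, -23).
General solution: p = 12 + 50t, q = -23 - 93t for integer t.
-153 ≤ 12 + 50t ≤ 3 gives t ∈ [-3, -1], which is 3 values.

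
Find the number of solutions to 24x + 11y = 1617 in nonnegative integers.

7

gcd(24, 11) = 1  (24 = 2·11 + 2, 11 = 5·2 + 1, 2 = 2·1).
Back-substituting, 24·(-5) + 11·(11) = 1.
Scale by 1617: one solution is (-8085, 17787). Reduce x mod 11: (0, 147).
General: x = 0 + 11t, y = 147 - 24t.
x ≥ 0 ⇒ t ≥ 0; y ≥ 0 ⇒ t ≤ 6. So t ∈ [0, 6]: 7 solutions.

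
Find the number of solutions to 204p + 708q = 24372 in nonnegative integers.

gcd(708, 204) = 12.
By Bézout, 204*(7) + 708*(-2) = 12.
One solution: (57, 18).
General: p = 57 + 59t, q = 18 - 17t.
p ≥ 0 ⇒ t ≥ 0; q ≥ 0 ⇒ t ≤ 1. So t ∈ [0, 1]: 2 solutions.

2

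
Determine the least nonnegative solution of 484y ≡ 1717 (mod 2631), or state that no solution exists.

1705

gcd(2631, 484) = 1.
1 divides 1717, so solutions exist.
By Bézout, 484×(-212) + 2631×(39) = 1.
So 484×(-212) ≡ 1 (mod 2631); multiply by 1717: y ≡ -364004 (mod 2631).
Smallest nonnegative: y = -364004 mod 2631 = 1705.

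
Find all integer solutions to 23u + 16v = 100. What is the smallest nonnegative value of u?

12

gcd(23, 16) = 1  (23 = 1×16 + 7, 16 = 2×7 + 2, 7 = 3×2 + 1, 2 = 2×1).
1 divides 100, so solutions exist.
Back-substituting, 23×(7) + 16×(-10) = 1.
Scale by 100/1 = 100: (u₀, v₀) = (700, -1000).
General solution: u = 700 + 16t, v = -1000 - 23t for integer t.
u ≥ 0: smallest is 700 mod 16 = 12 (at t = -43), with v = -11.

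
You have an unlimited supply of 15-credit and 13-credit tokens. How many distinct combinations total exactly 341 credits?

Need nonnegative integers with 15j + 13k = 341.
gcd(15, 13) = 1, and 15·(-6) + 13·(7) = 1.
So (j₀, k₀) = (-2046, 2387); general j = -2046 + 13t, k = 2387 - 15t.
j ≥ 0 ⇒ t ≥ 158; k ≥ 0 ⇒ t ≤ 159. That's 2 values of t.

2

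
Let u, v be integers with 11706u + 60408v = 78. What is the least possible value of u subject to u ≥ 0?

gcd(60408, 11706) = 6  (60408 = 5×11706 + 1878, 11706 = 6×1878 + 438, 1878 = 4×438 + 126, 438 = 3×126 + 60, 126 = 2×60 + 6, 60 = 10×6).
6 divides 78, so solutions exist.
Back-substituting, 11706×(-965) + 60408×(187) = 6.
Scale by 78/6 = 13: (u₀, v₀) = (-12545, 2431).
General solution: u = -12545 + 10068t, v = 2431 - 1951t for integer t.
u ≥ 0: smallest is -12545 mod 10068 = 7591 (at t = 2), with v = -1471.

7591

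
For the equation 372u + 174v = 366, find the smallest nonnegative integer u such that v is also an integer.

8

gcd(372, 174):
  372 = 2*174 + 24
  174 = 7*24 + 6
  24 = 4*6
so gcd(372, 174) = 6.
6 divides 366, so solutions exist.
Back-substitute for Bézout coefficients:
  6 = 174 - 7*24
  ... = 372*(-7) + 174*(15)
Scale by 366/6 = 61: (u₀, v₀) = (-427, 915).
General solution: u = -427 + 29t, v = 915 - 62t for integer t.
u ≥ 0: smallest is -427 mod 29 = 8 (at t = 15), with v = -15.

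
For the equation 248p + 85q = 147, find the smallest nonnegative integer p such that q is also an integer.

gcd(248, 85):
  248 = 2*85 + 78
  85 = 1*78 + 7
  78 = 11*7 + 1
  7 = 7*1
so gcd(248, 85) = 1.
1 divides 147, so solutions exist.
Back-substitute for Bézout coefficients:
  1 = 78 - 11*7
  ... = 248*(12) + 85*(-35)
Scale by 147/1 = 147: (p₀, q₀) = (1764, -5145).
General solution: p = 1764 + 85t, q = -5145 - 248t for integer t.
p ≥ 0: smallest is 1764 mod 85 = 64 (at t = -20), with q = -185.

64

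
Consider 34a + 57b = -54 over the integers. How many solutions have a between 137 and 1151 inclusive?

gcd(57, 34) = 1  (57 = 1·34 + 23, 34 = 1·23 + 11, 23 = 2·11 + 1, 11 = 11·1).
Back-substituting, 34·(-5) + 57·(3) = 1.
Scale by -54: particular solution (270, -162); reduce a mod 57: (42, -26).
General solution: a = 42 + 57t, b = -26 - 34t for integer t.
137 ≤ 42 + 57t ≤ 1151 gives t ∈ [2, 19], which is 18 values.

18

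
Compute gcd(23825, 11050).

25

gcd(23825, 11050) = 25  (23825 = 2·11050 + 1725, 11050 = 6·1725 + 700, 1725 = 2·700 + 325, 700 = 2·325 + 50, 325 = 6·50 + 25, 50 = 2·25).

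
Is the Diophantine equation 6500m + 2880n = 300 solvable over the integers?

gcd(6500, 2880) = 20.
20 divides 300, so integer solutions exist.

yes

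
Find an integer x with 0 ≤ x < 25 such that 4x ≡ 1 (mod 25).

19

gcd(25, 4) = 1.
By Bézout, 4·(-6) + 25·(1) = 1.
So 4·-6 ≡ 1 (mod 25), and -6 mod 25 = 19.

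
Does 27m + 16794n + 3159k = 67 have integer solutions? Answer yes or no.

gcd(16794, 27):
  16794 = 622×27
so gcd(16794, 27) = 27.
gcd(27, 3159) = 27.
27 does not divide 67 (remainder 13), so no integer solutions.

no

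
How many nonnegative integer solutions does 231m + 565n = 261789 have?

2

gcd(565, 231):
  565 = 2*231 + 103
  231 = 2*103 + 25
  103 = 4*25 + 3
  25 = 8*3 + 1
  3 = 3*1
so gcd(565, 231) = 1.
Back-substitute for Bézout coefficients:
  1 = 25 - 8*3
  ... = 231*(181) + 565*(-74)
Scale by 261789: one solution is (47383809, -19372386). Reduce m mod 565: (84, 429).
General: m = 84 + 565t, n = 429 - 231t.
m ≥ 0 ⇒ t ≥ 0; n ≥ 0 ⇒ t ≤ 1. So t ∈ [0, 1]: 2 solutions.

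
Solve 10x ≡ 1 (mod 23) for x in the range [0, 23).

7

gcd(23, 10):
  23 = 2×10 + 3
  10 = 3×3 + 1
  3 = 3×1
so gcd(23, 10) = 1.
Back-substitute for Bézout coefficients:
  1 = 10 - 3×3
  ... = 10×(7) + 23×(-3)
So 10×7 ≡ 1 (mod 23), and 7 mod 23 = 7.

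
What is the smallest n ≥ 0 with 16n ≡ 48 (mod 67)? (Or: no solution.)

3

gcd(67, 16) = 1  (67 = 4*16 + 3, 16 = 5*3 + 1, 3 = 3*1).
1 divides 48, so solutions exist.
Back-substituting, 16*(21) + 67*(-5) = 1.
So 16*(21) ≡ 1 (mod 67); multiply by 48: n ≡ 1008 (mod 67).
Smallest nonnegative: n = 1008 mod 67 = 3.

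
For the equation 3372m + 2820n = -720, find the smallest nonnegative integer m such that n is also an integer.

gcd(3372, 2820):
  3372 = 1·2820 + 552
  2820 = 5·552 + 60
  552 = 9·60 + 12
  60 = 5·12
so gcd(3372, 2820) = 12.
12 divides -720, so solutions exist.
Back-substitute for Bézout coefficients:
  12 = 552 - 9·60
  ... = 3372·(46) + 2820·(-55)
Scale by -720/12 = -60: (m₀, n₀) = (-2760, 3300).
General solution: m = -2760 + 235t, n = 3300 - 281t for integer t.
m ≥ 0: smallest is -2760 mod 235 = 60 (at t = 12), with n = -72.

60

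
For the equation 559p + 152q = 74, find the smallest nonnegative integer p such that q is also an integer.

gcd(559, 152) = 1.
1 divides 74, so solutions exist.
By Bézout, 559*(31) + 152*(-114) = 1.
Scale by 74/1 = 74: (p₀, q₀) = (2294, -8436).
General solution: p = 2294 + 152t, q = -8436 - 559t for integer t.
p ≥ 0: smallest is 2294 mod 152 = 14 (at t = -15), with q = -51.

14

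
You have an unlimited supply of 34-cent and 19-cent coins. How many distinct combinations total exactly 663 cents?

1

Need nonnegative integers with 34j + 19k = 663.
gcd(34, 19) = 1, and 34·(-5) + 19·(9) = 1.
So (j₀, k₀) = (-3315, 5967); general j = -3315 + 19t, k = 5967 - 34t.
j ≥ 0 ⇒ t ≥ 175; k ≥ 0 ⇒ t ≤ 175. That's 1 value of t.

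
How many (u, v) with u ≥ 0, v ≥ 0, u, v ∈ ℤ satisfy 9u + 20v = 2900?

17

gcd(20, 9):
  20 = 2·9 + 2
  9 = 4·2 + 1
  2 = 2·1
so gcd(20, 9) = 1.
Back-substitute for Bézout coefficients:
  1 = 9 - 4·2
  ... = 9·(9) + 20·(-4)
Scale by 2900: one solution is (26100, -11600). Reduce u mod 20: (0, 145).
General: u = 0 + 20t, v = 145 - 9t.
u ≥ 0 ⇒ t ≥ 0; v ≥ 0 ⇒ t ≤ 16. So t ∈ [0, 16]: 17 solutions.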